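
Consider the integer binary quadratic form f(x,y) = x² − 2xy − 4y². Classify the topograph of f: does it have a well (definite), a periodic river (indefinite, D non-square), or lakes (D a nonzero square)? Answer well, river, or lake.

D = b²−4ac = (-2)² − 4·1·(-4) = 20
D > 0 non-square ⇒ indefinite ⇒ periodic river

river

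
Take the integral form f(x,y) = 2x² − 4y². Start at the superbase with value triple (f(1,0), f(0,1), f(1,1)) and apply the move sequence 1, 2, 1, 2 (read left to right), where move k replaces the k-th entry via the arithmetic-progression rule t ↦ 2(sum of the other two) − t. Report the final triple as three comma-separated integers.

start (2,-4,-2) = (f(1,0),f(0,1),f(1,1))
replace slot 1: 2·((-4)+(-2)) − 2 = -14 → (-14,-4,-2)
replace slot 2: 2·((-14)+(-2)) − (-4) = -28 → (-14,-28,-2)
replace slot 1: 2·((-28)+(-2)) − (-14) = -46 → (-46,-28,-2)
replace slot 2: 2·((-46)+(-2)) − (-28) = -68 → (-46,-68,-2)

-46,-68,-2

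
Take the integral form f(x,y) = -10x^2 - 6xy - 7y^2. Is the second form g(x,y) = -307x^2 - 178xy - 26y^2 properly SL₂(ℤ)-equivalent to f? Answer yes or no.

D₁ = -244, D₂ = -244
f is negative-definite; reduce −f:
−f: flip: (10,6,7)→(7,-6,10)
−f: reduced (well bottom): (7,-6,10) with a≤c, −a<b≤a
flip sign back: reduced form of f is (-7,6,-10)
g is negative-definite; reduce −g:
−g: flip: (307,178,26)→(26,-178,307)
−g: translate: b→-22 (≡-178 mod 52), so (26,-178,307)→(26,-22,7)
−g: flip: (26,-22,7)→(7,22,26)
−g: translate: b→-6 (≡22 mod 14), so (7,22,26)→(7,-6,10)
−g: reduced (well bottom): (7,-6,10) with a≤c, −a<b≤a
flip sign back: reduced form of g is (-7,6,-10)
reduced forms (-7, 6, -10) vs (-7, 6, -10) ⇒ equivalent

yes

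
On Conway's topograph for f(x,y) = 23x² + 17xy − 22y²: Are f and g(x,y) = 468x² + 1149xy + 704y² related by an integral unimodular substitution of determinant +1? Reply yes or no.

D₁ = 2313, D₂ = 2313
river cycle of f (length 14): (-22, 27, 18), (18, 45, -4), (-4, 43, 29), (29, 15, -18), (-18, 21, 26), (26, 31, -13), (-13, 47, 2), (2, 45, -36), (-36, 27, 11), (11, 39, -18), … (4 more)
river cycle of g (length 14): (23, 17, -22), (-22, 27, 18), (18, 45, -4), (-4, 43, 29), (29, 15, -18), (-18, 21, 26), (26, 31, -13), (-13, 47, 2), (2, 45, -36), (-36, 27, 11), … (4 more)
cycles coincide ⇒ equivalent

yes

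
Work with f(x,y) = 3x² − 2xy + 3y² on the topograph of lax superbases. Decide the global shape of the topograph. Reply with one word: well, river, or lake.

D = b²−4ac = (-2)² − 4·3·3 = -32
D < 0 ⇒ definite ⇒ every region one sign ⇒ single well

well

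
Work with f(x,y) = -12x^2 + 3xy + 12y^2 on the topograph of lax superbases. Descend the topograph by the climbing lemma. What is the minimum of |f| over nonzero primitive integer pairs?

river: ρ → (12,21,-3)
river: ρ → (-3,21,12)
river: ρ → (12,3,-12)
river: ρ → (-12,21,3)
river: ρ → (3,21,-12)
river: ρ → (-12,3,12)
closes: descent 0, river 6
min |a| on river = 3

3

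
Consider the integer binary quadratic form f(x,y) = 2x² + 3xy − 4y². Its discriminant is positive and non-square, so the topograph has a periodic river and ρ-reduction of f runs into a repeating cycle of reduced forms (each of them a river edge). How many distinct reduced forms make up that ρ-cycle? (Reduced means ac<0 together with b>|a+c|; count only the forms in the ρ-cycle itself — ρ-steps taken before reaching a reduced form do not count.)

D = 41, ⌊√D⌋ = 6
river: ρ → (-4,5,1)
river: ρ → (1,5,-4)
river: ρ → (-4,3,2)
river: ρ → (2,5,-2)
river: ρ → (-2,3,4)
river: ρ → (4,5,-1)
river: ρ → (-1,5,4)
river: ρ → (4,3,-2)
river: ρ → (-2,5,2)
river: ρ → (2,3,-4)
ρ-cycle length = 10 (tail of 0 descent steps not counted)

10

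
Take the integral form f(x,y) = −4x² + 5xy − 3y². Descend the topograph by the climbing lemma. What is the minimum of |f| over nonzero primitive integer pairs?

translate: b→3 (≡-5 mod 8), so (4,-5,3)→(4,3,2)
flip: (4,3,2)→(2,-3,4)
translate: b→1 (≡-3 mod 4), so (2,-3,4)→(2,1,3)
reduced (well bottom): (2,1,3) with a≤c, −a<b≤a
well minimum |f| = |-2| = 2 (negative-definite)

2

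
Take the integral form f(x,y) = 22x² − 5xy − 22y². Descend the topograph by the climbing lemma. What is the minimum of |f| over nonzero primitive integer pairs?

descent: ρ → (-22,5,22)  [lands on river]
river: ρ → (22,39,-5)
river: ρ → (-5,41,14)
river: ρ → (14,43,-2)
river: ρ → (-2,41,35)
river: ρ → (35,29,-8)
river: ρ → (-8,35,23)
river: ρ → (23,11,-20)
river: ρ → (-20,29,14)
river: ρ → (14,27,-22)
river: ρ → (-22,17,19)
river: ρ → (19,21,-20)
river: ρ → (-20,19,20)
river: ρ → (20,21,-19)
river: ρ → (-19,17,22)
river: ρ → (22,27,-14)
river: ρ → (-14,29,20)
river: ρ → (20,11,-23)
river: ρ → (-23,35,8)
river: ρ → (8,29,-35)
river: ρ → (-35,41,2)
river: ρ → (2,43,-14)
river: ρ → (-14,41,5)
river: ρ → (5,39,-22)
closes: descent 1, river 24
min |a| on river = 2

2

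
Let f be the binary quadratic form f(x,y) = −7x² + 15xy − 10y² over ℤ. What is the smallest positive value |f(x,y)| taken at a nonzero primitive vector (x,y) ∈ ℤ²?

translate: b→-1 (≡-15 mod 14), so (7,-15,10)→(7,-1,2)
flip: (7,-1,2)→(2,1,7)
reduced (well bottom): (2,1,7) with a≤c, −a<b≤a
well minimum |f| = |-2| = 2 (negative-definite)

2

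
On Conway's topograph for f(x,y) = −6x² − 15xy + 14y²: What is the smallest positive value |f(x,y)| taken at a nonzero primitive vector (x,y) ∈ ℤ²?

descent: ρ → (14,15,-6)  [lands on river]
river: ρ → (-6,21,5)
river: ρ → (5,19,-10)
river: ρ → (-10,21,3)
river: ρ → (3,21,-10)
river: ρ → (-10,19,5)
river: ρ → (5,21,-6)
river: ρ → (-6,15,14)
river: ρ → (14,13,-7)
river: ρ → (-7,15,12)
river: ρ → (12,9,-10)
river: ρ → (-10,11,11)
river: ρ → (11,11,-10)
river: ρ → (-10,9,12)
river: ρ → (12,15,-7)
river: ρ → (-7,13,14)
closes: descent 1, river 16
min |a| on river = 3

3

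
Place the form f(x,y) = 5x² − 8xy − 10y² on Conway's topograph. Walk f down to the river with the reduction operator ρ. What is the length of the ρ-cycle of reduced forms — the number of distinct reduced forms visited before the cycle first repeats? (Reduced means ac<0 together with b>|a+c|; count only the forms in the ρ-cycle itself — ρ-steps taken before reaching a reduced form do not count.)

D = 264, ⌊√D⌋ = 16
descent: ρ → (-10,8,5)  [lands on river]
river: ρ → (5,12,-6)
river: ρ → (-6,12,5)
river: ρ → (5,8,-10)
river: ρ → (-10,12,3)
river: ρ → (3,12,-10)
ρ-cycle length = 6 (tail of 1 descent step not counted)

6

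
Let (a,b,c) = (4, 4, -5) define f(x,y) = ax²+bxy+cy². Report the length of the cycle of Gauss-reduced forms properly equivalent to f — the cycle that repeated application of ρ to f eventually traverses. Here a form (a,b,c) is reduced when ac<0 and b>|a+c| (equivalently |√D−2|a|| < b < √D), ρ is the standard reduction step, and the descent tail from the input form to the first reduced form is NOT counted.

D = 96, ⌊√D⌋ = 9
river: ρ → (-5,6,3)
river: ρ → (3,6,-5)
river: ρ → (-5,4,4)
river: ρ → (4,4,-5)
ρ-cycle length = 4 (tail of 0 descent steps not counted)

4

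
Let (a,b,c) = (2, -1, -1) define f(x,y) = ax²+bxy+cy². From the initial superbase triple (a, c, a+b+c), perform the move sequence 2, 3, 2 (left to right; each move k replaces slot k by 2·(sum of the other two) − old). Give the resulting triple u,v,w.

start (2,-1,0) = (f(1,0),f(0,1),f(1,1))
replace slot 2: 2·(2+0) − (-1) = 5 → (2,5,0)
replace slot 3: 2·(2+5) − 0 = 14 → (2,5,14)
replace slot 2: 2·(2+14) − 5 = 27 → (2,27,14)

2,27,14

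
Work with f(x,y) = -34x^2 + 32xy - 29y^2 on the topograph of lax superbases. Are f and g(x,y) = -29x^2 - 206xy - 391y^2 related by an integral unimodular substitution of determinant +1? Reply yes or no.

D₁ = -2920, D₂ = -2920
f is negative-definite; reduce −f:
−f: flip: (34,-32,29)→(29,32,34)
−f: translate: b→-26 (≡32 mod 58), so (29,32,34)→(29,-26,31)
−f: reduced (well bottom): (29,-26,31) with a≤c, −a<b≤a
flip sign back: reduced form of f is (-29,26,-31)
g is negative-definite; reduce −g:
−g: translate: b→-26 (≡206 mod 58), so (29,206,391)→(29,-26,31)
−g: reduced (well bottom): (29,-26,31) with a≤c, −a<b≤a
flip sign back: reduced form of g is (-29,26,-31)
reduced forms (-29, 26, -31) vs (-29, 26, -31) ⇒ equivalent

yes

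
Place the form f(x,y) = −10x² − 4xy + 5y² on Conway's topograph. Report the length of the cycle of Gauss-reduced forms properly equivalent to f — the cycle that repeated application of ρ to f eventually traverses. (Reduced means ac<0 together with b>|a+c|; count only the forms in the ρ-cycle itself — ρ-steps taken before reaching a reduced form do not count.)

D = 216, ⌊√D⌋ = 14
descent: ρ → (5,14,-1)  [lands on river]
river: ρ → (-1,14,5)
river: ρ → (5,6,-9)
river: ρ → (-9,12,2)
river: ρ → (2,12,-9)
river: ρ → (-9,6,5)
ρ-cycle length = 6 (tail of 1 descent step not counted)

6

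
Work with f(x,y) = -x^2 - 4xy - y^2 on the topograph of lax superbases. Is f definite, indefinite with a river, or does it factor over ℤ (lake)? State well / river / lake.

D = b²−4ac = (-4)² − 4·(-1)·(-1) = 12
D > 0 non-square ⇒ indefinite ⇒ periodic river

river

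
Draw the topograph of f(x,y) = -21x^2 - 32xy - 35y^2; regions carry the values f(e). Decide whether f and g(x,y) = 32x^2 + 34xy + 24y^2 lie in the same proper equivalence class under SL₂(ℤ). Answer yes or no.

D₁ = -1916, D₂ = -1916
f is negative-definite; reduce −f:
−f: translate: b→-10 (≡32 mod 42), so (21,32,35)→(21,-10,24)
−f: reduced (well bottom): (21,-10,24) with a≤c, −a<b≤a
flip sign back: reduced form of f is (-21,10,-24)
g: translate: b→-30 (≡34 mod 64), so (32,34,24)→(32,-30,22)
g: flip: (32,-30,22)→(22,30,32)
g: translate: b→-14 (≡30 mod 44), so (22,30,32)→(22,-14,24)
g: reduced (well bottom): (22,-14,24) with a≤c, −a<b≤a
reduced forms (-21, 10, -24) vs (22, -14, 24) ⇒ inequivalent

no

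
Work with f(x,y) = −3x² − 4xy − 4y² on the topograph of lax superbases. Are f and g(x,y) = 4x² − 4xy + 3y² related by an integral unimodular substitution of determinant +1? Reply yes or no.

D₁ = -32, D₂ = -32
f is negative-definite; reduce −f:
−f: translate: b→-2 (≡4 mod 6), so (3,4,4)→(3,-2,3)
−f: flip: (3,-2,3)→(3,2,3)
−f: reduced (well bottom): (3,2,3) with a≤c, −a<b≤a
flip sign back: reduced form of f is (-3,-2,-3)
g: translate: b→4 (≡-4 mod 8), so (4,-4,3)→(4,4,3)
g: flip: (4,4,3)→(3,-4,4)
g: translate: b→2 (≡-4 mod 6), so (3,-4,4)→(3,2,3)
g: reduced (well bottom): (3,2,3) with a≤c, −a<b≤a
reduced forms (-3, -2, -3) vs (3, 2, 3) ⇒ inequivalent

no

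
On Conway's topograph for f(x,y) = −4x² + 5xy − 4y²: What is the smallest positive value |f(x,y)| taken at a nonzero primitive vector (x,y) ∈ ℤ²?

translate: b→3 (≡-5 mod 8), so (4,-5,4)→(4,3,3)
flip: (4,3,3)→(3,-3,4)
translate: b→3 (≡-3 mod 6), so (3,-3,4)→(3,3,4)
reduced (well bottom): (3,3,4) with a≤c, −a<b≤a
well minimum |f| = |-3| = 3 (negative-definite)

3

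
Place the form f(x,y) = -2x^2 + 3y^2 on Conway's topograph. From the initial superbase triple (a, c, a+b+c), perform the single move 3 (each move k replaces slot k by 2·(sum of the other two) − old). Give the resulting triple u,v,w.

start (-2,3,1) = (f(1,0),f(0,1),f(1,1))
replace slot 3: 2·((-2)+3) − 1 = 1 → (-2,3,1)

-2,3,1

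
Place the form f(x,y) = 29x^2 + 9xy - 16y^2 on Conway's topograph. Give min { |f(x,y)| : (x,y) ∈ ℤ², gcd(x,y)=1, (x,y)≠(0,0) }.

descent: ρ → (-16,23,22)  [lands on river]
river: ρ → (22,21,-17)
river: ρ → (-17,13,26)
river: ρ → (26,39,-4)
river: ρ → (-4,41,16)
river: ρ → (16,23,-22)
river: ρ → (-22,21,17)
river: ρ → (17,13,-26)
river: ρ → (-26,39,4)
river: ρ → (4,41,-16)
closes: descent 1, river 10
min |a| on river = 4

4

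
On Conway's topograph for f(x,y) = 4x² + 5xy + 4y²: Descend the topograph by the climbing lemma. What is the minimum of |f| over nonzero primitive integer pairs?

translate: b→-3 (≡5 mod 8), so (4,5,4)→(4,-3,3)
flip: (4,-3,3)→(3,3,4)
reduced (well bottom): (3,3,4) with a≤c, −a<b≤a
well minimum = a = 3

3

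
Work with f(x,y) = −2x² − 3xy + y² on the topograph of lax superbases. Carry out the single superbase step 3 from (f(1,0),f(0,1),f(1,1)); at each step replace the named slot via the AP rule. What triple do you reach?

start (-2,1,-4) = (f(1,0),f(0,1),f(1,1))
replace slot 3: 2·((-2)+1) − (-4) = 2 → (-2,1,2)

-2,1,2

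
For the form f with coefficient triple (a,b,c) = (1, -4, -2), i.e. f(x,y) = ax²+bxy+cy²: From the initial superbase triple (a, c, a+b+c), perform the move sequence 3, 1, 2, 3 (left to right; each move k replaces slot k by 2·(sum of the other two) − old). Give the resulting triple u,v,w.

start (1,-2,-5) = (f(1,0),f(0,1),f(1,1))
replace slot 3: 2·(1+(-2)) − (-5) = 3 → (1,-2,3)
replace slot 1: 2·((-2)+3) − 1 = 1 → (1,-2,3)
replace slot 2: 2·(1+3) − (-2) = 10 → (1,10,3)
replace slot 3: 2·(1+10) − 3 = 19 → (1,10,19)

1,10,19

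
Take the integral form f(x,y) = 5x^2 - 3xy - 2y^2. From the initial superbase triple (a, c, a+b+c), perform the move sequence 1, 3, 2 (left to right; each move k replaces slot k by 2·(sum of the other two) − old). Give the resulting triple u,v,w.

start (5,-2,0) = (f(1,0),f(0,1),f(1,1))
replace slot 1: 2·((-2)+0) − 5 = -9 → (-9,-2,0)
replace slot 3: 2·((-9)+(-2)) − 0 = -22 → (-9,-2,-22)
replace slot 2: 2·((-9)+(-22)) − (-2) = -60 → (-9,-60,-22)

-9,-60,-22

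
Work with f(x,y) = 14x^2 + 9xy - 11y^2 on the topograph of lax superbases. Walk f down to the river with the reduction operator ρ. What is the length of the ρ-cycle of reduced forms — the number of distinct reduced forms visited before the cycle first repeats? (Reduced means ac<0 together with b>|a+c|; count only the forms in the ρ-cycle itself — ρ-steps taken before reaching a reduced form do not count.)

D = 697, ⌊√D⌋ = 26
river: ρ → (-11,13,12)
river: ρ → (12,11,-12)
river: ρ → (-12,13,11)
river: ρ → (11,9,-14)
river: ρ → (-14,19,6)
river: ρ → (6,17,-17)
river: ρ → (-17,17,6)
river: ρ → (6,19,-14)
river: ρ → (-14,9,11)
river: ρ → (11,13,-12)
river: ρ → (-12,11,12)
river: ρ → (12,13,-11)
river: ρ → (-11,9,14)
river: ρ → (14,19,-6)
river: ρ → (-6,17,17)
river: ρ → (17,17,-6)
river: ρ → (-6,19,14)
river: ρ → (14,9,-11)
ρ-cycle length = 18 (tail of 0 descent steps not counted)

18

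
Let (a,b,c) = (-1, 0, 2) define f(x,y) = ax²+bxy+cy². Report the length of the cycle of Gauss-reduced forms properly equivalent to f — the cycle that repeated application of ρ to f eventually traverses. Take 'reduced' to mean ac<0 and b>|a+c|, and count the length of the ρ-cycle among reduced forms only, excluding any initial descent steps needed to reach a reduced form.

D = 8, ⌊√D⌋ = 2
descent: ρ → (2,0,-1)
descent: ρ → (-1,2,1)  [lands on river]
river: ρ → (1,2,-1)
ρ-cycle length = 2 (tail of 2 descent steps not counted)

2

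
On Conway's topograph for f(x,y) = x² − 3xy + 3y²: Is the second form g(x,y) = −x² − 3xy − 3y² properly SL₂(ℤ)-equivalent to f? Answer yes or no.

D₁ = -3, D₂ = -3
f: translate: b→1 (≡-3 mod 2), so (1,-3,3)→(1,1,1)
f: reduced (well bottom): (1,1,1) with a≤c, −a<b≤a
g is negative-definite; reduce −g:
−g: translate: b→1 (≡3 mod 2), so (1,3,3)→(1,1,1)
−g: reduced (well bottom): (1,1,1) with a≤c, −a<b≤a
flip sign back: reduced form of g is (-1,-1,-1)
reduced forms (1, 1, 1) vs (-1, -1, -1) ⇒ inequivalent

no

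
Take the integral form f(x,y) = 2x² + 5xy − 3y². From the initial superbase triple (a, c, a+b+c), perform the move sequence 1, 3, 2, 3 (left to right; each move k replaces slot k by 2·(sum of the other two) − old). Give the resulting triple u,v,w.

start (2,-3,4) = (f(1,0),f(0,1),f(1,1))
replace slot 1: 2·((-3)+4) − 2 = 0 → (0,-3,4)
replace slot 3: 2·(0+(-3)) − 4 = -10 → (0,-3,-10)
replace slot 2: 2·(0+(-10)) − (-3) = -17 → (0,-17,-10)
replace slot 3: 2·(0+(-17)) − (-10) = -24 → (0,-17,-24)

0,-17,-24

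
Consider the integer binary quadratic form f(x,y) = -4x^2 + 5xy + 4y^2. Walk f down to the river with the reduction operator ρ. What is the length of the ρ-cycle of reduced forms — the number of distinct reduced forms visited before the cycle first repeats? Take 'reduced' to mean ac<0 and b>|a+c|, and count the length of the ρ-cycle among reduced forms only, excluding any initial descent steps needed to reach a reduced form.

D = 89, ⌊√D⌋ = 9
river: ρ → (4,3,-5)
river: ρ → (-5,7,2)
river: ρ → (2,9,-1)
river: ρ → (-1,9,2)
river: ρ → (2,7,-5)
river: ρ → (-5,3,4)
river: ρ → (4,5,-4)
river: ρ → (-4,3,5)
river: ρ → (5,7,-2)
river: ρ → (-2,9,1)
river: ρ → (1,9,-2)
river: ρ → (-2,7,5)
river: ρ → (5,3,-4)
river: ρ → (-4,5,4)
ρ-cycle length = 14 (tail of 0 descent steps not counted)

14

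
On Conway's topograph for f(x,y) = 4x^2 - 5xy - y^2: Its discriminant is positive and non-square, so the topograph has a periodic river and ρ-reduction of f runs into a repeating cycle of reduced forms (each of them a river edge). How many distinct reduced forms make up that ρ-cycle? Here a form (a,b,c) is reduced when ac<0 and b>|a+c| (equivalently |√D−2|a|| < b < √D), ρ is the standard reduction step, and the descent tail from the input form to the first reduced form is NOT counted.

D = 41, ⌊√D⌋ = 6
descent: ρ → (-1,5,4)  [lands on river]
river: ρ → (4,3,-2)
river: ρ → (-2,5,2)
river: ρ → (2,3,-4)
river: ρ → (-4,5,1)
river: ρ → (1,5,-4)
river: ρ → (-4,3,2)
river: ρ → (2,5,-2)
river: ρ → (-2,3,4)
river: ρ → (4,5,-1)
ρ-cycle length = 10 (tail of 1 descent step not counted)

10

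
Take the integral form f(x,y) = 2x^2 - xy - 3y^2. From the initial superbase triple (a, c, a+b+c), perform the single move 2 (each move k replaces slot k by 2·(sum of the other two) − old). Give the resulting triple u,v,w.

start (2,-3,-2) = (f(1,0),f(0,1),f(1,1))
replace slot 2: 2·(2+(-2)) − (-3) = 3 → (2,3,-2)

2,3,-2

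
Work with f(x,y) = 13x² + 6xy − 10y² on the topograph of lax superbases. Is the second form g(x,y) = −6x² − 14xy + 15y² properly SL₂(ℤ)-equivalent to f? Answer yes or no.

D₁ = 556, D₂ = 556
river cycle of f (length 18): (-10, 14, 9), (9, 22, -2), (-2, 22, 9), (9, 14, -10), (-10, 6, 13), (13, 20, -3), (-3, 22, 6), (6, 14, -15), (-15, 16, 5), (5, 14, -18), … (8 more)
river cycle of g (length 18): (15, 14, -6), (-6, 22, 3), (3, 20, -13), (-13, 6, 10), (10, 14, -9), (-9, 22, 2), (2, 22, -9), (-9, 14, 10), (10, 6, -13), (-13, 20, 3), … (8 more)
cycles differ ⇒ inequivalent

no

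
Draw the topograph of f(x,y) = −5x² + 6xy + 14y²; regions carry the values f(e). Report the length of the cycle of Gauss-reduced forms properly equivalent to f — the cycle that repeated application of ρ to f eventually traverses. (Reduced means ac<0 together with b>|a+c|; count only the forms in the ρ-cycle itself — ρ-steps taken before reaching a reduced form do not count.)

D = 316, ⌊√D⌋ = 17
descent: ρ → (14,-6,-5)
descent: ρ → (-5,16,3)  [lands on river]
river: ρ → (3,14,-10)
river: ρ → (-10,6,7)
river: ρ → (7,8,-9)
river: ρ → (-9,10,6)
river: ρ → (6,14,-5)
ρ-cycle length = 6 (tail of 2 descent steps not counted)

6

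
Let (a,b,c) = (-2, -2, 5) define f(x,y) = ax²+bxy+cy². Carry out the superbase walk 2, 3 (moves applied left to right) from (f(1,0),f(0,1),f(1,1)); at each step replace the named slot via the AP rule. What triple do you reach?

start (-2,5,1) = (f(1,0),f(0,1),f(1,1))
replace slot 2: 2·((-2)+1) − 5 = -7 → (-2,-7,1)
replace slot 3: 2·((-2)+(-7)) − 1 = -19 → (-2,-7,-19)

-2,-7,-19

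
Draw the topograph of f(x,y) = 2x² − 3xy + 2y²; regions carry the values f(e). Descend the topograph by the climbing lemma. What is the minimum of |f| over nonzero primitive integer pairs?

translate: b→1 (≡-3 mod 4), so (2,-3,2)→(2,1,1)
flip: (2,1,1)→(1,-1,2)
translate: b→1 (≡-1 mod 2), so (1,-1,2)→(1,1,2)
reduced (well bottom): (1,1,2) with a≤c, −a<b≤a
well minimum = a = 1

1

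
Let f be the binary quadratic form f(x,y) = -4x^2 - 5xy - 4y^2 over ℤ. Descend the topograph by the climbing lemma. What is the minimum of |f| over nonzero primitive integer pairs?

translate: b→-3 (≡5 mod 8), so (4,5,4)→(4,-3,3)
flip: (4,-3,3)→(3,3,4)
reduced (well bottom): (3,3,4) with a≤c, −a<b≤a
well minimum |f| = |-3| = 3 (negative-definite)

3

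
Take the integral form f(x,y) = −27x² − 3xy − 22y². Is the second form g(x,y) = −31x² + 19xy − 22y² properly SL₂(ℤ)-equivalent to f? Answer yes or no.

D₁ = -2367, D₂ = -2367
f is negative-definite; reduce −f:
−f: flip: (27,3,22)→(22,-3,27)
−f: reduced (well bottom): (22,-3,27) with a≤c, −a<b≤a
flip sign back: reduced form of f is (-22,3,-27)
g is negative-definite; reduce −g:
−g: flip: (31,-19,22)→(22,19,31)
−g: reduced (well bottom): (22,19,31) with a≤c, −a<b≤a
flip sign back: reduced form of g is (-22,-19,-31)
reduced forms (-22, 3, -27) vs (-22, -19, -31) ⇒ inequivalent

no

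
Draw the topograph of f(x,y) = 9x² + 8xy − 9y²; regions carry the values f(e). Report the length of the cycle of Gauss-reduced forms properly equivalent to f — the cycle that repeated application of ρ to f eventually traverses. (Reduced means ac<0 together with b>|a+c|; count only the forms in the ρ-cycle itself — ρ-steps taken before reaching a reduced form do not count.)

D = 388, ⌊√D⌋ = 19
river: ρ → (-9,10,8)
river: ρ → (8,6,-11)
river: ρ → (-11,16,3)
river: ρ → (3,14,-16)
river: ρ → (-16,18,1)
river: ρ → (1,18,-16)
river: ρ → (-16,14,3)
river: ρ → (3,16,-11)
river: ρ → (-11,6,8)
river: ρ → (8,10,-9)
river: ρ → (-9,8,9)
river: ρ → (9,10,-8)
river: ρ → (-8,6,11)
river: ρ → (11,16,-3)
river: ρ → (-3,14,16)
river: ρ → (16,18,-1)
river: ρ → (-1,18,16)
river: ρ → (16,14,-3)
river: ρ → (-3,16,11)
river: ρ → (11,6,-8)
river: ρ → (-8,10,9)
river: ρ → (9,8,-9)
ρ-cycle length = 22 (tail of 0 descent steps not counted)

22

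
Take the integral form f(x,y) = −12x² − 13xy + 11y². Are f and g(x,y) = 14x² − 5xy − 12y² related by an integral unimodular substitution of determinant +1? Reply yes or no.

D₁ = 697, D₂ = 697
river cycle of f (length 18): (11, 13, -12), (-12, 11, 12), (12, 13, -11), (-11, 9, 14), (14, 19, -6), (-6, 17, 17), (17, 17, -6), (-6, 19, 14), (14, 9, -11), (-11, 13, 12), … (8 more)
river cycle of g (length 10): (-12, 5, 14), (14, 23, -3), (-3, 25, 6), (6, 23, -7), (-7, 19, 12), (12, 5, -14), (-14, 23, 3), (3, 25, -6), (-6, 23, 7), (7, 19, -12)
cycles differ ⇒ inequivalent

no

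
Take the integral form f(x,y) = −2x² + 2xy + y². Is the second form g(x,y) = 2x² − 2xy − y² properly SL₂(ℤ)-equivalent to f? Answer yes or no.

D₁ = 12, D₂ = 12
river cycle of f (length 2): (1, 2, -2), (-2, 2, 1)
river cycle of g (length 2): (-1, 2, 2), (2, 2, -1)
cycles differ ⇒ inequivalent

no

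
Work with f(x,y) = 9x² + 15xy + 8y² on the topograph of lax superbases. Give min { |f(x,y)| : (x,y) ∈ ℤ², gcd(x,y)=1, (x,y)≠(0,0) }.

translate: b→-3 (≡15 mod 18), so (9,15,8)→(9,-3,2)
flip: (9,-3,2)→(2,3,9)
translate: b→-1 (≡3 mod 4), so (2,3,9)→(2,-1,8)
reduced (well bottom): (2,-1,8) with a≤c, −a<b≤a
well minimum = a = 2

2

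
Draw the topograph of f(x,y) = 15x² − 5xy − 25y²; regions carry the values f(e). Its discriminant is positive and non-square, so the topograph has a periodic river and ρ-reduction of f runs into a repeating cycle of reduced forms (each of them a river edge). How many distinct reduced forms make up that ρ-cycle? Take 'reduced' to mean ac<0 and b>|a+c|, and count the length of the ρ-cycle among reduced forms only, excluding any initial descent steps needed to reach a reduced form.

D = 1525, ⌊√D⌋ = 39
descent: ρ → (-25,5,15)
descent: ρ → (15,25,-15)  [lands on river]
river: ρ → (-15,35,5)
river: ρ → (5,35,-15)
river: ρ → (-15,25,15)
river: ρ → (15,35,-5)
river: ρ → (-5,35,15)
ρ-cycle length = 6 (tail of 2 descent steps not counted)

6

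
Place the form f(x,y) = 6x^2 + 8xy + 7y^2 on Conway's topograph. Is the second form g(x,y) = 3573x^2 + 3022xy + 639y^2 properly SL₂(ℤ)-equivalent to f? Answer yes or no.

D₁ = -104, D₂ = -104
f: translate: b→-4 (≡8 mod 12), so (6,8,7)→(6,-4,5)
f: flip: (6,-4,5)→(5,4,6)
f: reduced (well bottom): (5,4,6) with a≤c, −a<b≤a
g: flip: (3573,3022,639)→(639,-3022,3573)
g: translate: b→-466 (≡-3022 mod 1278), so (639,-3022,3573)→(639,-466,85)
g: flip: (639,-466,85)→(85,466,639)
g: translate: b→-44 (≡466 mod 170), so (85,466,639)→(85,-44,6)
g: flip: (85,-44,6)→(6,44,85)
g: translate: b→-4 (≡44 mod 12), so (6,44,85)→(6,-4,5)
g: flip: (6,-4,5)→(5,4,6)
g: reduced (well bottom): (5,4,6) with a≤c, −a<b≤a
reduced forms (5, 4, 6) vs (5, 4, 6) ⇒ equivalent

yes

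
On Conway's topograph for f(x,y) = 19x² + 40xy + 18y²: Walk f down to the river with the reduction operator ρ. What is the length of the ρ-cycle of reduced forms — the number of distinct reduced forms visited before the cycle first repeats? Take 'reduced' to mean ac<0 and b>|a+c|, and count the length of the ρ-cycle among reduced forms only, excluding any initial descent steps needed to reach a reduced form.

D = 232, ⌊√D⌋ = 15
descent: ρ → (18,-4,-3)
descent: ρ → (-3,10,11)  [lands on river]
river: ρ → (11,12,-2)
river: ρ → (-2,12,11)
river: ρ → (11,10,-3)
river: ρ → (-3,14,3)
river: ρ → (3,10,-11)
river: ρ → (-11,12,2)
river: ρ → (2,12,-11)
river: ρ → (-11,10,3)
river: ρ → (3,14,-3)
ρ-cycle length = 10 (tail of 2 descent steps not counted)

10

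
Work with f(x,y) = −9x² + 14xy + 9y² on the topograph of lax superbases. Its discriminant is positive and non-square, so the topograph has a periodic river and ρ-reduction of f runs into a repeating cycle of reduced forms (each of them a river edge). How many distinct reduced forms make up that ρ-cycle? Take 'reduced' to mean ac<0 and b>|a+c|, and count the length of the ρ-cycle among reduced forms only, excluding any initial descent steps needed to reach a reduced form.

D = 520, ⌊√D⌋ = 22
river: ρ → (9,22,-1)
river: ρ → (-1,22,9)
river: ρ → (9,14,-9)
river: ρ → (-9,22,1)
river: ρ → (1,22,-9)
river: ρ → (-9,14,9)
ρ-cycle length = 6 (tail of 0 descent steps not counted)

6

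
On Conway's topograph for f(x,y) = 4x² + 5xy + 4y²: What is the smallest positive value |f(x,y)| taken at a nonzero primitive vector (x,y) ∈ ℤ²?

translate: b→-3 (≡5 mod 8), so (4,5,4)→(4,-3,3)
flip: (4,-3,3)→(3,3,4)
reduced (well bottom): (3,3,4) with a≤c, −a<b≤a
well minimum = a = 3

3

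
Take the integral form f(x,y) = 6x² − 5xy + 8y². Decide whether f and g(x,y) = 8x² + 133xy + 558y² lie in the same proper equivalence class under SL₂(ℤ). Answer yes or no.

D₁ = -167, D₂ = -167
f: reduced (well bottom): (6,-5,8) with a≤c, −a<b≤a
g: translate: b→5 (≡133 mod 16), so (8,133,558)→(8,5,6)
g: flip: (8,5,6)→(6,-5,8)
g: reduced (well bottom): (6,-5,8) with a≤c, −a<b≤a
reduced forms (6, -5, 8) vs (6, -5, 8) ⇒ equivalent

yes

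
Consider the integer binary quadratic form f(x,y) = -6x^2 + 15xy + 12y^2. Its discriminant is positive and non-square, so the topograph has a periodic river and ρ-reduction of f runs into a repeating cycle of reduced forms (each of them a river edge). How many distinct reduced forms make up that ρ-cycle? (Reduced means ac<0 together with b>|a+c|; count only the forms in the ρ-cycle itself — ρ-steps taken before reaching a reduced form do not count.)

D = 513, ⌊√D⌋ = 22
river: ρ → (12,9,-9)
river: ρ → (-9,9,12)
river: ρ → (12,15,-6)
river: ρ → (-6,21,3)
river: ρ → (3,21,-6)
river: ρ → (-6,15,12)
ρ-cycle length = 6 (tail of 0 descent steps not counted)

6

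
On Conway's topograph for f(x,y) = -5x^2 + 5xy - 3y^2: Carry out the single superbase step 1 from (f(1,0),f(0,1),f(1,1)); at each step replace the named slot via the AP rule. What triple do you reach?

start (-5,-3,-3) = (f(1,0),f(0,1),f(1,1))
replace slot 1: 2·((-3)+(-3)) − (-5) = -7 → (-7,-3,-3)

-7,-3,-3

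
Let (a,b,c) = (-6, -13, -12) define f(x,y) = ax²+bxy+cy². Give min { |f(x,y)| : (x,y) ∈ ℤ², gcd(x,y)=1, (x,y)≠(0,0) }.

translate: b→1 (≡13 mod 12), so (6,13,12)→(6,1,5)
flip: (6,1,5)→(5,-1,6)
reduced (well bottom): (5,-1,6) with a≤c, −a<b≤a
well minimum |f| = |-5| = 5 (negative-definite)

5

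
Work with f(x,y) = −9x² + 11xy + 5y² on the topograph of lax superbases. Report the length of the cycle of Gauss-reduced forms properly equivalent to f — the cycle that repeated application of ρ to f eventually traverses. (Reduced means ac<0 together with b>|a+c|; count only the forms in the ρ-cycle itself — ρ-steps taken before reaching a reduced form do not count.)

D = 301, ⌊√D⌋ = 17
river: ρ → (5,9,-11)
river: ρ → (-11,13,3)
river: ρ → (3,17,-1)
river: ρ → (-1,17,3)
river: ρ → (3,13,-11)
river: ρ → (-11,9,5)
river: ρ → (5,11,-9)
river: ρ → (-9,7,7)
river: ρ → (7,7,-9)
river: ρ → (-9,11,5)
ρ-cycle length = 10 (tail of 0 descent steps not counted)

10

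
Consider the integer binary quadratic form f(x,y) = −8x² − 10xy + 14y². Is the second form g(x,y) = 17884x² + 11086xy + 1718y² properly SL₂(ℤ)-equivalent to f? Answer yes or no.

D₁ = 548, D₂ = 548
river cycle of f (length 14): (14, 10, -8), (-8, 22, 2), (2, 22, -8), (-8, 10, 14), (14, 18, -4), (-4, 22, 4), (4, 18, -14), (-14, 10, 8), (8, 22, -2), (-2, 22, 8), … (4 more)
river cycle of g (length 14): (14, 10, -8), (-8, 22, 2), (2, 22, -8), (-8, 10, 14), (14, 18, -4), (-4, 22, 4), (4, 18, -14), (-14, 10, 8), (8, 22, -2), (-2, 22, 8), … (4 more)
cycles coincide ⇒ equivalent

yes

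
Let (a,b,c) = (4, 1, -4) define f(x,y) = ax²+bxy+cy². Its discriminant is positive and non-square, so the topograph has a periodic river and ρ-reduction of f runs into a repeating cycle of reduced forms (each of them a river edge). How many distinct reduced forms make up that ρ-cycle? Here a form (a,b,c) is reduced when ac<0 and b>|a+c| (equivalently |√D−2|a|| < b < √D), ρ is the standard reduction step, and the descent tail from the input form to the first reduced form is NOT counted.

D = 65, ⌊√D⌋ = 8
river: ρ → (-4,7,1)
river: ρ → (1,7,-4)
river: ρ → (-4,1,4)
river: ρ → (4,7,-1)
river: ρ → (-1,7,4)
river: ρ → (4,1,-4)
ρ-cycle length = 6 (tail of 0 descent steps not counted)

6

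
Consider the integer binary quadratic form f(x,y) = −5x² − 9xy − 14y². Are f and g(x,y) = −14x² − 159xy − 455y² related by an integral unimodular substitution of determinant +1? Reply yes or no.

D₁ = -199, D₂ = -199
f is negative-definite; reduce −f:
−f: translate: b→-1 (≡9 mod 10), so (5,9,14)→(5,-1,10)
−f: reduced (well bottom): (5,-1,10) with a≤c, −a<b≤a
flip sign back: reduced form of f is (-5,1,-10)
g is negative-definite; reduce −g:
−g: translate: b→-9 (≡159 mod 28), so (14,159,455)→(14,-9,5)
−g: flip: (14,-9,5)→(5,9,14)
−g: translate: b→-1 (≡9 mod 10), so (5,9,14)→(5,-1,10)
−g: reduced (well bottom): (5,-1,10) with a≤c, −a<b≤a
flip sign back: reduced form of g is (-5,1,-10)
reduced forms (-5, 1, -10) vs (-5, 1, -10) ⇒ equivalent

yes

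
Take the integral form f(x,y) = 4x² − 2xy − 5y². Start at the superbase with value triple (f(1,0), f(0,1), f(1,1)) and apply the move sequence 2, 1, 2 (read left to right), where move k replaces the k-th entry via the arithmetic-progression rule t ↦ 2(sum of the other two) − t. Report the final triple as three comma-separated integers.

start (4,-5,-3) = (f(1,0),f(0,1),f(1,1))
replace slot 2: 2·(4+(-3)) − (-5) = 7 → (4,7,-3)
replace slot 1: 2·(7+(-3)) − 4 = 4 → (4,7,-3)
replace slot 2: 2·(4+(-3)) − 7 = -5 → (4,-5,-3)

4,-5,-3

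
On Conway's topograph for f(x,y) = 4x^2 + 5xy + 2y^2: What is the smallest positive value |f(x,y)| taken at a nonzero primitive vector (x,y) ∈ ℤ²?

translate: b→-3 (≡5 mod 8), so (4,5,2)→(4,-3,1)
flip: (4,-3,1)→(1,3,4)
translate: b→1 (≡3 mod 2), so (1,3,4)→(1,1,2)
reduced (well bottom): (1,1,2) with a≤c, −a<b≤a
well minimum = a = 1

1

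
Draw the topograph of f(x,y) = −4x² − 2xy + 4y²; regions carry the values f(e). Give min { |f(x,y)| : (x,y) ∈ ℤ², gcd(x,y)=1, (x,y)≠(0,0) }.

descent: ρ → (4,2,-4)  [lands on river]
river: ρ → (-4,6,2)
river: ρ → (2,6,-4)
river: ρ → (-4,2,4)
river: ρ → (4,6,-2)
river: ρ → (-2,6,4)
closes: descent 1, river 6
min |a| on river = 2

2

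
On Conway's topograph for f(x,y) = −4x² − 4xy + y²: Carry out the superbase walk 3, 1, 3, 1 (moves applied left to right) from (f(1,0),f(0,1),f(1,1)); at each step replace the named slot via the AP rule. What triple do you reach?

start (-4,1,-7) = (f(1,0),f(0,1),f(1,1))
replace slot 3: 2·((-4)+1) − (-7) = 1 → (-4,1,1)
replace slot 1: 2·(1+1) − (-4) = 8 → (8,1,1)
replace slot 3: 2·(8+1) − 1 = 17 → (8,1,17)
replace slot 1: 2·(1+17) − 8 = 28 → (28,1,17)

28,1,17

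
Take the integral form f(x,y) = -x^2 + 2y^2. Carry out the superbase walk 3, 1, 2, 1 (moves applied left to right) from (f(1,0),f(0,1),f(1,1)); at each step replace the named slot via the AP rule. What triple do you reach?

start (-1,2,1) = (f(1,0),f(0,1),f(1,1))
replace slot 3: 2·((-1)+2) − 1 = 1 → (-1,2,1)
replace slot 1: 2·(2+1) − (-1) = 7 → (7,2,1)
replace slot 2: 2·(7+1) − 2 = 14 → (7,14,1)
replace slot 1: 2·(14+1) − 7 = 23 → (23,14,1)

23,14,1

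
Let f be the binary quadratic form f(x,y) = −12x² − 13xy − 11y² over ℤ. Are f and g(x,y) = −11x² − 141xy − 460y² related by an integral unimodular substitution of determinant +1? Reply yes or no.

D₁ = -359, D₂ = -359
f is negative-definite; reduce −f:
−f: translate: b→-11 (≡13 mod 24), so (12,13,11)→(12,-11,10)
−f: flip: (12,-11,10)→(10,11,12)
−f: translate: b→-9 (≡11 mod 20), so (10,11,12)→(10,-9,11)
−f: reduced (well bottom): (10,-9,11) with a≤c, −a<b≤a
flip sign back: reduced form of f is (-10,9,-11)
g is negative-definite; reduce −g:
−g: translate: b→9 (≡141 mod 22), so (11,141,460)→(11,9,10)
−g: flip: (11,9,10)→(10,-9,11)
−g: reduced (well bottom): (10,-9,11) with a≤c, −a<b≤a
flip sign back: reduced form of g is (-10,9,-11)
reduced forms (-10, 9, -11) vs (-10, 9, -11) ⇒ equivalent

yes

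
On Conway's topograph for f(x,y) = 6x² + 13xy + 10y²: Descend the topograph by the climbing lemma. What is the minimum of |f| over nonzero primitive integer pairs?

translate: b→1 (≡13 mod 12), so (6,13,10)→(6,1,3)
flip: (6,1,3)→(3,-1,6)
reduced (well bottom): (3,-1,6) with a≤c, −a<b≤a
well minimum = a = 3

3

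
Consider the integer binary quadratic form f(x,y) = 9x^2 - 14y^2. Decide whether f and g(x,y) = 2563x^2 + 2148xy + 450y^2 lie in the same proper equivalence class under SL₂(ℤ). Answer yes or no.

D₁ = 504, D₂ = 504
river cycle of f (length 4): (9, 18, -5), (-5, 22, 1), (1, 22, -5), (-5, 18, 9)
river cycle of g (length 4): (9, 18, -5), (-5, 22, 1), (1, 22, -5), (-5, 18, 9)
cycles coincide ⇒ equivalent

yes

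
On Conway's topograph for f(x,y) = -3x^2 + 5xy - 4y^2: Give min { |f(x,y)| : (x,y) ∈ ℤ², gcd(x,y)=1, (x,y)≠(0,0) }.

translate: b→1 (≡-5 mod 6), so (3,-5,4)→(3,1,2)
flip: (3,1,2)→(2,-1,3)
reduced (well bottom): (2,-1,3) with a≤c, −a<b≤a
well minimum |f| = |-2| = 2 (negative-definite)

2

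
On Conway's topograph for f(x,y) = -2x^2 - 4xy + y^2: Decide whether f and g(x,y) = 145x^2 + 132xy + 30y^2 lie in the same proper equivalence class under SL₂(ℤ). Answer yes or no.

D₁ = 24, D₂ = 24
river cycle of f (length 2): (1, 4, -2), (-2, 4, 1)
river cycle of g (length 2): (1, 4, -2), (-2, 4, 1)
cycles coincide ⇒ equivalent

yes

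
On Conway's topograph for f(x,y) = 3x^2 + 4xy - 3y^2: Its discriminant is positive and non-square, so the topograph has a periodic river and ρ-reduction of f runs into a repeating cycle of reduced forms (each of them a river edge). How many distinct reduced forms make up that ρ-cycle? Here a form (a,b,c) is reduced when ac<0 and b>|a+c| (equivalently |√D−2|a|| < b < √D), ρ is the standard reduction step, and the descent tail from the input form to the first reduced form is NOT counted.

D = 52, ⌊√D⌋ = 7
river: ρ → (-3,2,4)
river: ρ → (4,6,-1)
river: ρ → (-1,6,4)
river: ρ → (4,2,-3)
river: ρ → (-3,4,3)
river: ρ → (3,2,-4)
river: ρ → (-4,6,1)
river: ρ → (1,6,-4)
river: ρ → (-4,2,3)
river: ρ → (3,4,-3)
ρ-cycle length = 10 (tail of 0 descent steps not counted)

10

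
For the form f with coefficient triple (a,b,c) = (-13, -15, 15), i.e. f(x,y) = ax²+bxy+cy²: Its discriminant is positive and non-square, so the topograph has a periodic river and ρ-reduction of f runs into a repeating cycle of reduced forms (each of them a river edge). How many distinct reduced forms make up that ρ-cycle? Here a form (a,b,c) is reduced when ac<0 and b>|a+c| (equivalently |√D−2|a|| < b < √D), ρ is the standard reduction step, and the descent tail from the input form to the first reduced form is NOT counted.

D = 1005, ⌊√D⌋ = 31
descent: ρ → (15,15,-13)  [lands on river]
river: ρ → (-13,11,17)
river: ρ → (17,23,-7)
river: ρ → (-7,19,23)
river: ρ → (23,27,-3)
river: ρ → (-3,27,23)
river: ρ → (23,19,-7)
river: ρ → (-7,23,17)
river: ρ → (17,11,-13)
river: ρ → (-13,15,15)
ρ-cycle length = 10 (tail of 1 descent step not counted)

10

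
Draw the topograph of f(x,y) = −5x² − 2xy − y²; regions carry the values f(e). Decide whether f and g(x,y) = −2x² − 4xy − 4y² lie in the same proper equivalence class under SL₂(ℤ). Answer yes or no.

D₁ = -16, D₂ = -16
f is negative-definite; reduce −f:
−f: flip: (5,2,1)→(1,-2,5)
−f: translate: b→0 (≡-2 mod 2), so (1,-2,5)→(1,0,4)
−f: reduced (well bottom): (1,0,4) with a≤c, −a<b≤a
flip sign back: reduced form of f is (-1,0,-4)
g is negative-definite; reduce −g:
−g: translate: b→0 (≡4 mod 4), so (2,4,4)→(2,0,2)
−g: reduced (well bottom): (2,0,2) with a≤c, −a<b≤a
flip sign back: reduced form of g is (-2,0,-2)
reduced forms (-1, 0, -4) vs (-2, 0, -2) ⇒ inequivalent

no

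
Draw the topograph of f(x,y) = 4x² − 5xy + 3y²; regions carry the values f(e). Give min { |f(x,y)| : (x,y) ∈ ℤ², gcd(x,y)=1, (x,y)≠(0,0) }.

translate: b→3 (≡-5 mod 8), so (4,-5,3)→(4,3,2)
flip: (4,3,2)→(2,-3,4)
translate: b→1 (≡-3 mod 4), so (2,-3,4)→(2,1,3)
reduced (well bottom): (2,1,3) with a≤c, −a<b≤a
well minimum = a = 2

2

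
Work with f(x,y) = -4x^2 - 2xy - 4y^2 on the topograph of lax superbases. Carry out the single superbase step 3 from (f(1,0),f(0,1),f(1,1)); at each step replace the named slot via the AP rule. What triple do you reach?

start (-4,-4,-10) = (f(1,0),f(0,1),f(1,1))
replace slot 3: 2·((-4)+(-4)) − (-10) = -6 → (-4,-4,-6)

-4,-4,-6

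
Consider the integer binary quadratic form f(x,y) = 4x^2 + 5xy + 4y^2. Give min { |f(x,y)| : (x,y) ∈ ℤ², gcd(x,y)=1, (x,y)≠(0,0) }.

translate: b→-3 (≡5 mod 8), so (4,5,4)→(4,-3,3)
flip: (4,-3,3)→(3,3,4)
reduced (well bottom): (3,3,4) with a≤c, −a<b≤a
well minimum = a = 3

3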